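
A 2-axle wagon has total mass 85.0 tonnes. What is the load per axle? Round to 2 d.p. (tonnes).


Load per axle = total weight / number of axles
Load = 85.0 / 2
Load = 42.50 tonnes

42.50


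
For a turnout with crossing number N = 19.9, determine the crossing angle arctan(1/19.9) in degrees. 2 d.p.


1/N = 1/19.9 = 0.050251
angle = arctan(0.050251) = 0.050209 rad
angle = 0.050209 * 180/pi = 2.88 degrees

2.88


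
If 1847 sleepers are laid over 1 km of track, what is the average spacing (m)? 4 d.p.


Spacing = 1000 m / number of sleepers
Spacing = 1000 / 1847
Spacing = 0.5414 m

0.5414


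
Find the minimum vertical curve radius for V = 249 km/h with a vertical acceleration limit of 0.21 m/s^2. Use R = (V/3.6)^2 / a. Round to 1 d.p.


Convert speed: V = 249 / 3.6 = 69.1667 m/s
V^2 = 4784.0278 m^2/s^2
R_v = 4784.0278 / 0.21
R_v = 22781.1 m

22781.1


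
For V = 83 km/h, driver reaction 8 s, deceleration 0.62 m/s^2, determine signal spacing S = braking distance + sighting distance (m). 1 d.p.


V = 83 / 3.6 = 23.0556 m/s
Braking distance = 23.0556^2 / (2*0.62) = 428.6763 m
Sighting distance = 23.0556 * 8 = 184.4444 m
S = 428.6763 + 184.4444 = 613.1 m

613.1


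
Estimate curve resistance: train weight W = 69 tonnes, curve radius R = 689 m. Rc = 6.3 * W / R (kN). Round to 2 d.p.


Rc = 6.3 * W / R
Rc = 6.3 * 69 / 689
Rc = 434.7 / 689
Rc = 0.63 kN

0.63


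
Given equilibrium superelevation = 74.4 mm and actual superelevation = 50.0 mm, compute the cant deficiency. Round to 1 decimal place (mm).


Cant deficiency = equilibrium cant - actual cant
CD = 74.4 - 50.0
CD = 24.4 mm

24.4


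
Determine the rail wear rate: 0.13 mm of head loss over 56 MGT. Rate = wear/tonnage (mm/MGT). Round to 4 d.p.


Wear rate = total wear / cumulative tonnage
Rate = 0.13 / 56
Rate = 0.0023 mm/MGT

0.0023


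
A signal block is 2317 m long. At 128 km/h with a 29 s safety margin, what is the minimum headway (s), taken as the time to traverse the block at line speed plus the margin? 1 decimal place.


V = 128 / 3.6 = 35.5556 m/s
Block traversal time = 2317 / 35.5556 = 65.1656 s
Headway = 65.1656 + 29
Headway = 94.2 s

94.2


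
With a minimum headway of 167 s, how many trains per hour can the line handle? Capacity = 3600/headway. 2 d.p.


Capacity = 3600 / headway
Capacity = 3600 / 167
Capacity = 21.56 trains/hour

21.56


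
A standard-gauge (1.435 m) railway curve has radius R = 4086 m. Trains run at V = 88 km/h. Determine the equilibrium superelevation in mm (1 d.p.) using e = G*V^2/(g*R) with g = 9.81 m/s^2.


Convert speed: V = 88 / 3.6 = 24.4444 m/s
Apply formula: e = 1.435 * 24.4444^2 / (9.81 * 4086)
e = 1.435 * 597.5309 / 40083.66
e = 0.021392 m = 21.4 mm

21.4


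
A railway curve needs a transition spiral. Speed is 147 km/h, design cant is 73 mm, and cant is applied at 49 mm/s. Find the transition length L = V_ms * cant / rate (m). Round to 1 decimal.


Convert speed: V = 147 / 3.6 = 40.8333 m/s
L = 40.8333 * 73 / 49
L = 2980.8333 / 49
L = 60.8 m

60.8


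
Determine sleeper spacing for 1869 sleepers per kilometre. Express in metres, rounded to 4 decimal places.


Spacing = 1000 m / number of sleepers
Spacing = 1000 / 1869
Spacing = 0.5350 m

0.5350


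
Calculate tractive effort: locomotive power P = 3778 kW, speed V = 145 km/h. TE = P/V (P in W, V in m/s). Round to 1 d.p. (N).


Convert: P = 3778 kW = 3778000 W
V = 145 / 3.6 = 40.2778 m/s
TE = 3778000 / 40.2778
TE = 93798.6 N

93798.6


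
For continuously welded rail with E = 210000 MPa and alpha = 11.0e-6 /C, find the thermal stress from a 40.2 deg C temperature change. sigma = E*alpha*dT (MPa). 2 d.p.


sigma = E * alpha * dT
sigma = 210000 * 11.0e-6 * 40.2
sigma = 2.31 * 40.2
sigma = 92.86 MPa

92.86


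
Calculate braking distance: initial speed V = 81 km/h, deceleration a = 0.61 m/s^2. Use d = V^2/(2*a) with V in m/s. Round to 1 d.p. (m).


Convert speed: V = 81 / 3.6 = 22.5 m/s
V^2 = 506.25
d = 506.25 / (2 * 0.61)
d = 506.25 / 1.22
d = 415.0 m

415.0


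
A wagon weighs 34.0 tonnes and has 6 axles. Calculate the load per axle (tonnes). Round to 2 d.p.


Load per axle = total weight / number of axles
Load = 34.0 / 6
Load = 5.67 tonnes

5.67


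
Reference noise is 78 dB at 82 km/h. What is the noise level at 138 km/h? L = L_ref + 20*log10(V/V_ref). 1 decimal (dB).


V/V_ref = 138 / 82 = 1.682927
log10(1.682927) = 0.226065
20 * 0.226065 = 4.5213
L = 78 + 4.5213 = 82.5 dB

82.5


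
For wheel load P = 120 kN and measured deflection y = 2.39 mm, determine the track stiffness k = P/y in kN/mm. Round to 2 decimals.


Track stiffness k = P / y
k = 120 / 2.39
k = 50.21 kN/mm

50.21


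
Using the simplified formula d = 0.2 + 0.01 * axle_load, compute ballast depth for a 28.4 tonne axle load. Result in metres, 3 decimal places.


d = 0.2 + 0.01 * 28.4
d = 0.2 + 0.284
d = 0.484 m

0.484


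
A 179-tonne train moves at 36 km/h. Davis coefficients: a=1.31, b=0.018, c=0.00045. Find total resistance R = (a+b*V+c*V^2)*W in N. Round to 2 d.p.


b*V = 0.018 * 36 = 0.648
c*V^2 = 0.00045 * 1296 = 0.5832
R_per_t = 1.31 + 0.648 + 0.5832 = 2.5412 N/t
R_total = 2.5412 * 179 = 454.87 N

454.87


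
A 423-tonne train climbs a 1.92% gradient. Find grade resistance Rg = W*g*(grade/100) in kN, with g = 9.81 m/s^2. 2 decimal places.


Rg = W * 9.81 * grade / 100
Rg = 423 * 9.81 * 1.92 / 100
Rg = 4149.63 * 0.0192
Rg = 79.67 kN

79.67


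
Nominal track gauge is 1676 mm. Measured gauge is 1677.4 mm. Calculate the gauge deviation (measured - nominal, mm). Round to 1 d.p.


Deviation = measured - nominal
Deviation = 1677.4 - 1676
Deviation = 1.4 mm

1.4


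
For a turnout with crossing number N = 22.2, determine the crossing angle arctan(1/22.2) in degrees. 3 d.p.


1/N = 1/22.2 = 0.045045
angle = arctan(0.045045) = 0.045015 rad
angle = 0.045015 * 180/pi = 2.579 degrees

2.579


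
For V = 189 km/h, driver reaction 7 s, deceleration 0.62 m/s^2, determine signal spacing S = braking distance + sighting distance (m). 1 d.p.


V = 189 / 3.6 = 52.5 m/s
Braking distance = 52.5^2 / (2*0.62) = 2222.7823 m
Sighting distance = 52.5 * 7 = 367.5 m
S = 2222.7823 + 367.5 = 2590.3 m

2590.3


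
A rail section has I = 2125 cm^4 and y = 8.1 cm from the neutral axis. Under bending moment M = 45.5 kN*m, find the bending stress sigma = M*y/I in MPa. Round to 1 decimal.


Convert units:
M = 45.5 kN*m = 45500000 N*mm
y = 8.1 cm = 81 mm
I = 2125 cm^4 = 21250000 mm^4
sigma = 45500000 * 81 / 21250000
sigma = 173.4 MPa

173.4


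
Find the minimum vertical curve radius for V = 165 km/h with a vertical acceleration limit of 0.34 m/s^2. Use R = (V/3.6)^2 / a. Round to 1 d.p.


Convert speed: V = 165 / 3.6 = 45.8333 m/s
V^2 = 2100.6944 m^2/s^2
R_v = 2100.6944 / 0.34
R_v = 6178.5 m

6178.5


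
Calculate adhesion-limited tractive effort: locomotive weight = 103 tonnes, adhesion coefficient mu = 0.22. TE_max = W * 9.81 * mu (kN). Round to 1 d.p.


TE_max = W * g * mu
TE_max = 103 * 9.81 * 0.22
TE_max = 1010.43 * 0.22
TE_max = 222.3 kN

222.3


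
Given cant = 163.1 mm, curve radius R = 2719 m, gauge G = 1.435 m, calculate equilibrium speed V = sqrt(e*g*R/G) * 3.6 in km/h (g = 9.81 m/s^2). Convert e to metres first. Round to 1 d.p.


Convert cant: e = 163.1 mm = 0.1631 m
V_ms = sqrt(0.1631 * 9.81 * 2719 / 1.435)
V_ms = sqrt(3031.658473) = 55.0605 m/s
V = 55.0605 * 3.6 = 198.2 km/h

198.2


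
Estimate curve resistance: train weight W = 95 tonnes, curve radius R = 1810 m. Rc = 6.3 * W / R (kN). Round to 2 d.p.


Rc = 6.3 * W / R
Rc = 6.3 * 95 / 1810
Rc = 598.5 / 1810
Rc = 0.33 kN

0.33


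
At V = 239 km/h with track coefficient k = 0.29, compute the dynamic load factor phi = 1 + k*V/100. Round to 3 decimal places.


phi = 1 + k * V / 100
phi = 1 + 0.29 * 239 / 100
phi = 1 + 0.6931
phi = 1.693

1.693


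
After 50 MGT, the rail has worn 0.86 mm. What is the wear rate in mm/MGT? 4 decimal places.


Wear rate = total wear / cumulative tonnage
Rate = 0.86 / 50
Rate = 0.0172 mm/MGT

0.0172


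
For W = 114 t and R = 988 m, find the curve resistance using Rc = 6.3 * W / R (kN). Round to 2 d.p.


Rc = 6.3 * W / R
Rc = 6.3 * 114 / 988
Rc = 718.2 / 988
Rc = 0.73 kN

0.73


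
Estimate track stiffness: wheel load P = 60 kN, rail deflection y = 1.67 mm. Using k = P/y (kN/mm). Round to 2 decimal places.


Track stiffness k = P / y
k = 60 / 1.67
k = 35.93 kN/mm

35.93


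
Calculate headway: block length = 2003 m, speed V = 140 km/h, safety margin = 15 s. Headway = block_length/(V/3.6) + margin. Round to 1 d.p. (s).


V = 140 / 3.6 = 38.8889 m/s
Block traversal time = 2003 / 38.8889 = 51.5057 s
Headway = 51.5057 + 15
Headway = 66.5 s

66.5


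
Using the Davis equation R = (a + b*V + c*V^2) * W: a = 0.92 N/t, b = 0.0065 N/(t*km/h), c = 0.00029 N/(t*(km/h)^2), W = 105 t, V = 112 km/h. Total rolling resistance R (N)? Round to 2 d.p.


b*V = 0.0065 * 112 = 0.728
c*V^2 = 0.00029 * 12544 = 3.63776
R_per_t = 0.92 + 0.728 + 3.63776 = 5.28576 N/t
R_total = 5.28576 * 105 = 555.00 N

555.00


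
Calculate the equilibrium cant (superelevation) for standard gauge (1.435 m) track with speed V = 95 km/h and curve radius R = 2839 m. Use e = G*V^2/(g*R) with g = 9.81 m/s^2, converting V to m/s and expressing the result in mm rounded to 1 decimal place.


Convert speed: V = 95 / 3.6 = 26.3889 m/s
Apply formula: e = 1.435 * 26.3889^2 / (9.81 * 2839)
e = 1.435 * 696.3735 / 27850.59
e = 0.035881 m = 35.9 mm

35.9


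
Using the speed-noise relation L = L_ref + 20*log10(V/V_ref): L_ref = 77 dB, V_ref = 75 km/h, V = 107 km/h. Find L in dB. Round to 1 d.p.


V/V_ref = 107 / 75 = 1.426667
log10(1.426667) = 0.154323
20 * 0.154323 = 3.0865
L = 77 + 3.0865 = 80.1 dB

80.1


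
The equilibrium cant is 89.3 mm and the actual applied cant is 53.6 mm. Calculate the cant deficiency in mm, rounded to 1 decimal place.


Cant deficiency = equilibrium cant - actual cant
CD = 89.3 - 53.6
CD = 35.7 mm

35.7


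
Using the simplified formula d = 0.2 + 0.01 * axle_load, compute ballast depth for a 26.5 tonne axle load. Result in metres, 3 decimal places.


d = 0.2 + 0.01 * 26.5
d = 0.2 + 0.265
d = 0.465 m

0.465


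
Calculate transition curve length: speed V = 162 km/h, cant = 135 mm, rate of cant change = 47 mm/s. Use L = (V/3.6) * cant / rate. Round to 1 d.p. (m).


Convert speed: V = 162 / 3.6 = 45.0 m/s
L = 45.0 * 135 / 47
L = 6075.0 / 47
L = 129.3 m

129.3


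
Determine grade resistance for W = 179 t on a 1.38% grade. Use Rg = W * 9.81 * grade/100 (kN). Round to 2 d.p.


Rg = W * 9.81 * grade / 100
Rg = 179 * 9.81 * 1.38 / 100
Rg = 1755.99 * 0.0138
Rg = 24.23 kN

24.23


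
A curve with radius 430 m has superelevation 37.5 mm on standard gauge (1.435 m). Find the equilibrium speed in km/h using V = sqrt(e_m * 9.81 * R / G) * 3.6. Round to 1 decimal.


Convert cant: e = 37.5 mm = 0.0375 m
V_ms = sqrt(0.0375 * 9.81 * 430 / 1.435)
V_ms = sqrt(110.234321) = 10.4993 m/s
V = 10.4993 * 3.6 = 37.8 km/h

37.8


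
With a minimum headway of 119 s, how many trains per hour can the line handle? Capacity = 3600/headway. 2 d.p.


Capacity = 3600 / headway
Capacity = 3600 / 119
Capacity = 30.25 trains/hour

30.25


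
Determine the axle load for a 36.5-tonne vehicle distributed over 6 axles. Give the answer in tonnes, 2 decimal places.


Load per axle = total weight / number of axles
Load = 36.5 / 6
Load = 6.08 tonnes

6.08


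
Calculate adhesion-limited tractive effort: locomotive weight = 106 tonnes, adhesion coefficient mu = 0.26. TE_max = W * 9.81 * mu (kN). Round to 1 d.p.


TE_max = W * g * mu
TE_max = 106 * 9.81 * 0.26
TE_max = 1039.86 * 0.26
TE_max = 270.4 kN

270.4


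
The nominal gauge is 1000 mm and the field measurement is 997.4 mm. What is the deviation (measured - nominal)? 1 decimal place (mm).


Deviation = measured - nominal
Deviation = 997.4 - 1000
Deviation = -2.6 mm

-2.6


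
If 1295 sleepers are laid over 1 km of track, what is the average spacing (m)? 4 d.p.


Spacing = 1000 m / number of sleepers
Spacing = 1000 / 1295
Spacing = 0.7722 m

0.7722


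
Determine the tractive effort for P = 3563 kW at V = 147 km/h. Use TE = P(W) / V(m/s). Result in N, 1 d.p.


Convert: P = 3563 kW = 3563000 W
V = 147 / 3.6 = 40.8333 m/s
TE = 3563000 / 40.8333
TE = 87257.1 N

87257.1


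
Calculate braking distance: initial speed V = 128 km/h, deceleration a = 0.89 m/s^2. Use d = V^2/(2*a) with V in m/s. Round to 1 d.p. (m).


Convert speed: V = 128 / 3.6 = 35.5556 m/s
V^2 = 1264.1975
d = 1264.1975 / (2 * 0.89)
d = 1264.1975 / 1.78
d = 710.2 m

710.2


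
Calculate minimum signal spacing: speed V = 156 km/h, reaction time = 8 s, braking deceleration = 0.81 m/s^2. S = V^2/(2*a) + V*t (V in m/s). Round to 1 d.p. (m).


V = 156 / 3.6 = 43.3333 m/s
Braking distance = 43.3333^2 / (2*0.81) = 1159.1221 m
Sighting distance = 43.3333 * 8 = 346.6667 m
S = 1159.1221 + 346.6667 = 1505.8 m

1505.8


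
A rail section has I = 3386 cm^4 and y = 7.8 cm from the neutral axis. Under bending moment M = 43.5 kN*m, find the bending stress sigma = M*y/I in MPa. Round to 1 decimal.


Convert units:
M = 43.5 kN*m = 43500000 N*mm
y = 7.8 cm = 78 mm
I = 3386 cm^4 = 33860000 mm^4
sigma = 43500000 * 78 / 33860000
sigma = 100.2 MPa

100.2


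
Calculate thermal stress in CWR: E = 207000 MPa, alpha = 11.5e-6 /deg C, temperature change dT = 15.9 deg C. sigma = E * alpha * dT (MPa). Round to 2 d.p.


sigma = E * alpha * dT
sigma = 207000 * 11.5e-6 * 15.9
sigma = 2.3805 * 15.9
sigma = 37.85 MPa

37.85


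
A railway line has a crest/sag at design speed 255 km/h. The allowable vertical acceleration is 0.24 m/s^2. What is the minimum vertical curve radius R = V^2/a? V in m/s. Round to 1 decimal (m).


Convert speed: V = 255 / 3.6 = 70.8333 m/s
V^2 = 5017.3611 m^2/s^2
R_v = 5017.3611 / 0.24
R_v = 20905.7 m

20905.7


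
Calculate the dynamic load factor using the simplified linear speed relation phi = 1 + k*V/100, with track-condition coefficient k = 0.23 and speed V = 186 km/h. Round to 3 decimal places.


phi = 1 + k * V / 100
phi = 1 + 0.23 * 186 / 100
phi = 1 + 0.4278
phi = 1.428

1.428


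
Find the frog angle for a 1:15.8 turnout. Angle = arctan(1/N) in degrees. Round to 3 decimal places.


1/N = 1/15.8 = 0.063291
angle = arctan(0.063291) = 0.063207 rad
angle = 0.063207 * 180/pi = 3.621 degrees

3.621


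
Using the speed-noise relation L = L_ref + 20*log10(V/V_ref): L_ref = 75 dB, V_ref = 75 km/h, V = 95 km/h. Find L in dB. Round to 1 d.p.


V/V_ref = 95 / 75 = 1.266667
log10(1.266667) = 0.102662
20 * 0.102662 = 2.0532
L = 75 + 2.0532 = 77.1 dB

77.1


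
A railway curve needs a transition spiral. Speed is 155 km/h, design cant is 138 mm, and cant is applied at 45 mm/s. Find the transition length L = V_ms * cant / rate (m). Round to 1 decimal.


Convert speed: V = 155 / 3.6 = 43.0556 m/s
L = 43.0556 * 138 / 45
L = 5941.6667 / 45
L = 132.0 m

132.0


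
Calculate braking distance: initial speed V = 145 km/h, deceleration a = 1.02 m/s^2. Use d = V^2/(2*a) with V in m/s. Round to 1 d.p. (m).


Convert speed: V = 145 / 3.6 = 40.2778 m/s
V^2 = 1622.2994
d = 1622.2994 / (2 * 1.02)
d = 1622.2994 / 2.04
d = 795.2 m

795.2


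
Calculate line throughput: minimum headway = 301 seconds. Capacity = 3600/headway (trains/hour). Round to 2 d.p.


Capacity = 3600 / headway
Capacity = 3600 / 301
Capacity = 11.96 trains/hour

11.96


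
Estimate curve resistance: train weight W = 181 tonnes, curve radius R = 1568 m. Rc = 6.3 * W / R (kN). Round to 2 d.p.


Rc = 6.3 * W / R
Rc = 6.3 * 181 / 1568
Rc = 1140.3 / 1568
Rc = 0.73 kN

0.73


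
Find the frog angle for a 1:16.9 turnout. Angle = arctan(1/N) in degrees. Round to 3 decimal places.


1/N = 1/16.9 = 0.059172
angle = arctan(0.059172) = 0.059103 rad
angle = 0.059103 * 180/pi = 3.386 degrees

3.386


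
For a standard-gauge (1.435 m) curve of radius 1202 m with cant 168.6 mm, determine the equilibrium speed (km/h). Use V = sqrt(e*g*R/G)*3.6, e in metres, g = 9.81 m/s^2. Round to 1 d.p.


Convert cant: e = 168.6 mm = 0.1686 m
V_ms = sqrt(0.1686 * 9.81 * 1202 / 1.435)
V_ms = sqrt(1385.412636) = 37.2211 m/s
V = 37.2211 * 3.6 = 134.0 km/h

134.0


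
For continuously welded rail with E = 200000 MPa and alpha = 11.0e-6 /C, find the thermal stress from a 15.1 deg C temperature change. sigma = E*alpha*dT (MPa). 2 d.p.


sigma = E * alpha * dT
sigma = 200000 * 11.0e-6 * 15.1
sigma = 2.2 * 15.1
sigma = 33.22 MPa

33.22


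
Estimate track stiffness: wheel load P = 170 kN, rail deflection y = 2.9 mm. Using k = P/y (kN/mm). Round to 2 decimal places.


Track stiffness k = P / y
k = 170 / 2.9
k = 58.62 kN/mm

58.62


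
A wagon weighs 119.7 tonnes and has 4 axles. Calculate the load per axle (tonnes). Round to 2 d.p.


Load per axle = total weight / number of axles
Load = 119.7 / 4
Load = 29.93 tonnes

29.93


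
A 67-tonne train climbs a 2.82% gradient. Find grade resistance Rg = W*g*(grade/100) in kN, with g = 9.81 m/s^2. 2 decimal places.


Rg = W * 9.81 * grade / 100
Rg = 67 * 9.81 * 2.82 / 100
Rg = 657.27 * 0.0282
Rg = 18.54 kN

18.54


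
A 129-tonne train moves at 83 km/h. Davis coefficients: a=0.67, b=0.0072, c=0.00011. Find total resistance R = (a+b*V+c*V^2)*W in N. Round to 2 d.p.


b*V = 0.0072 * 83 = 0.5976
c*V^2 = 0.00011 * 6889 = 0.75779
R_per_t = 0.67 + 0.5976 + 0.75779 = 2.02539 N/t
R_total = 2.02539 * 129 = 261.28 N

261.28


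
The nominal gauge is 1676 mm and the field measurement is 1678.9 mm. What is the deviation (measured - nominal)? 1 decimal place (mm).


Deviation = measured - nominal
Deviation = 1678.9 - 1676
Deviation = 2.9 mm

2.9


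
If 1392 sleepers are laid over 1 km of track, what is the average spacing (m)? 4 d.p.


Spacing = 1000 m / number of sleepers
Spacing = 1000 / 1392
Spacing = 0.7184 m

0.7184


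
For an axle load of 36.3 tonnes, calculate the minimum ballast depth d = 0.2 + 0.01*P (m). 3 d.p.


d = 0.2 + 0.01 * 36.3
d = 0.2 + 0.363
d = 0.563 m

0.563


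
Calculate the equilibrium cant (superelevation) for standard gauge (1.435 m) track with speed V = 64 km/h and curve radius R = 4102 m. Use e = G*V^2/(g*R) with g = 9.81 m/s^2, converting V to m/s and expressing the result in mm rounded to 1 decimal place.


Convert speed: V = 64 / 3.6 = 17.7778 m/s
Apply formula: e = 1.435 * 17.7778^2 / (9.81 * 4102)
e = 1.435 * 316.0494 / 40240.62
e = 0.01127 m = 11.3 mm

11.3


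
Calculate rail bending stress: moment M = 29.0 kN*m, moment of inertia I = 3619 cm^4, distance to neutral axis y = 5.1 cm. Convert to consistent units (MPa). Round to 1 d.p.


Convert units:
M = 29.0 kN*m = 29000000 N*mm
y = 5.1 cm = 51 mm
I = 3619 cm^4 = 36190000 mm^4
sigma = 29000000 * 51 / 36190000
sigma = 40.9 MPa

40.9


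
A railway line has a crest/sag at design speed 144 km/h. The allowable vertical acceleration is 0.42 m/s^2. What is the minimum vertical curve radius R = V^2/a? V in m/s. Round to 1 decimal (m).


Convert speed: V = 144 / 3.6 = 40.0 m/s
V^2 = 1600.0 m^2/s^2
R_v = 1600.0 / 0.42
R_v = 3809.5 m

3809.5


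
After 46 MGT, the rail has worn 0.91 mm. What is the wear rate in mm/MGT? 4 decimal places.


Wear rate = total wear / cumulative tonnage
Rate = 0.91 / 46
Rate = 0.0198 mm/MGT

0.0198


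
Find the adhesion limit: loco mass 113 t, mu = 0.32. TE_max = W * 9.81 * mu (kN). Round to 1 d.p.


TE_max = W * g * mu
TE_max = 113 * 9.81 * 0.32
TE_max = 1108.53 * 0.32
TE_max = 354.7 kN

354.7


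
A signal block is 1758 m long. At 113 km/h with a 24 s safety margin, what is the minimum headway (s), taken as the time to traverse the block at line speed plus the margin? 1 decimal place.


V = 113 / 3.6 = 31.3889 m/s
Block traversal time = 1758 / 31.3889 = 56.0071 s
Headway = 56.0071 + 24
Headway = 80.0 s

80.0


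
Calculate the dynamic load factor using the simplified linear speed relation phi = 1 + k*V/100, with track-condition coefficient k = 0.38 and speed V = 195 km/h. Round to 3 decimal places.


phi = 1 + k * V / 100
phi = 1 + 0.38 * 195 / 100
phi = 1 + 0.741
phi = 1.741

1.741


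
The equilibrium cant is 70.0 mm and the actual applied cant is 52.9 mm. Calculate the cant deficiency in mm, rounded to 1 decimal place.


Cant deficiency = equilibrium cant - actual cant
CD = 70.0 - 52.9
CD = 17.1 mm

17.1


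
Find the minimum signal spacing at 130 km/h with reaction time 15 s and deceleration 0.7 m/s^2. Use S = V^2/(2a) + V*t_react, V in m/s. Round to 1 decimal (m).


V = 130 / 3.6 = 36.1111 m/s
Braking distance = 36.1111^2 / (2*0.7) = 931.4374 m
Sighting distance = 36.1111 * 15 = 541.6667 m
S = 931.4374 + 541.6667 = 1473.1 m

1473.1


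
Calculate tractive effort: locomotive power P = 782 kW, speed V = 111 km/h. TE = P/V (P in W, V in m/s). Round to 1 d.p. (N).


Convert: P = 782 kW = 782000 W
V = 111 / 3.6 = 30.8333 m/s
TE = 782000 / 30.8333
TE = 25362.2 N

25362.2


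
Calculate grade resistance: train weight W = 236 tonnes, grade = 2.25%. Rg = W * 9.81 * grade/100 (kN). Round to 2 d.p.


Rg = W * 9.81 * grade / 100
Rg = 236 * 9.81 * 2.25 / 100
Rg = 2315.16 * 0.0225
Rg = 52.09 kN

52.09


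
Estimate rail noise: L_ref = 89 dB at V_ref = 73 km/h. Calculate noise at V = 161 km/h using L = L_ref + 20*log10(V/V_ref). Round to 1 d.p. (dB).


V/V_ref = 161 / 73 = 2.205479
log10(2.205479) = 0.343503
20 * 0.343503 = 6.8701
L = 89 + 6.8701 = 95.9 dB

95.9


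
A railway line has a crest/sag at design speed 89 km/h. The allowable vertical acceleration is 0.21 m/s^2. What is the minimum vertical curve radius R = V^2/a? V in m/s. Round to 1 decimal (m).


Convert speed: V = 89 / 3.6 = 24.7222 m/s
V^2 = 611.1883 m^2/s^2
R_v = 611.1883 / 0.21
R_v = 2910.4 m

2910.4


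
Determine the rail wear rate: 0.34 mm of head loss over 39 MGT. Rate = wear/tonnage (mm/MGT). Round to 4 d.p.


Wear rate = total wear / cumulative tonnage
Rate = 0.34 / 39
Rate = 0.0087 mm/MGT

0.0087


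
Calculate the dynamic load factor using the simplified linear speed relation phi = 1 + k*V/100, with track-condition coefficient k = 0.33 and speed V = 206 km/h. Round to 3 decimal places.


phi = 1 + k * V / 100
phi = 1 + 0.33 * 206 / 100
phi = 1 + 0.6798
phi = 1.680

1.680


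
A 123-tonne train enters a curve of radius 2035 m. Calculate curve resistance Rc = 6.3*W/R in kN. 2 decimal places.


Rc = 6.3 * W / R
Rc = 6.3 * 123 / 2035
Rc = 774.9 / 2035
Rc = 0.38 kN

0.38


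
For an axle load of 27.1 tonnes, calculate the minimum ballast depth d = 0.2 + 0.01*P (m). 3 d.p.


d = 0.2 + 0.01 * 27.1
d = 0.2 + 0.271
d = 0.471 m

0.471


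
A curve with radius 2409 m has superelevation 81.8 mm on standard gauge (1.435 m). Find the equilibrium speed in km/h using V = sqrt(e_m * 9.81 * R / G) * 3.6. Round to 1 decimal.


Convert cant: e = 81.8 mm = 0.0818 m
V_ms = sqrt(0.0818 * 9.81 * 2409 / 1.435)
V_ms = sqrt(1347.122872) = 36.7032 m/s
V = 36.7032 * 3.6 = 132.1 km/h

132.1


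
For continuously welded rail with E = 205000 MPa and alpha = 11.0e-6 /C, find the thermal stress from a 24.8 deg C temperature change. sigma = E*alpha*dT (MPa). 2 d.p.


sigma = E * alpha * dT
sigma = 205000 * 11.0e-6 * 24.8
sigma = 2.255 * 24.8
sigma = 55.92 MPa

55.92


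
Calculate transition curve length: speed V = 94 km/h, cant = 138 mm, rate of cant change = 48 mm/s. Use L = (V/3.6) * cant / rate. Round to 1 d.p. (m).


Convert speed: V = 94 / 3.6 = 26.1111 m/s
L = 26.1111 * 138 / 48
L = 3603.3333 / 48
L = 75.1 m

75.1


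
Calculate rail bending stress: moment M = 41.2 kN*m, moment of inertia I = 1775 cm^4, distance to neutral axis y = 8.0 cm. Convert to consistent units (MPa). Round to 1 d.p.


Convert units:
M = 41.2 kN*m = 41200000 N*mm
y = 8.0 cm = 80 mm
I = 1775 cm^4 = 17750000 mm^4
sigma = 41200000 * 80 / 17750000
sigma = 185.7 MPa

185.7


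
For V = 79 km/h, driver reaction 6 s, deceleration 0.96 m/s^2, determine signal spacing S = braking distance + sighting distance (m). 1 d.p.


V = 79 / 3.6 = 21.9444 m/s
Braking distance = 21.9444^2 / (2*0.96) = 250.8118 m
Sighting distance = 21.9444 * 6 = 131.6667 m
S = 250.8118 + 131.6667 = 382.5 m

382.5


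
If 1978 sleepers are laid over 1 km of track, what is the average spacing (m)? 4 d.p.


Spacing = 1000 m / number of sleepers
Spacing = 1000 / 1978
Spacing = 0.5056 m

0.5056


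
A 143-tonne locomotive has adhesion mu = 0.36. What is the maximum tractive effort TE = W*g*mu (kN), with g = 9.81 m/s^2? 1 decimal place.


TE_max = W * g * mu
TE_max = 143 * 9.81 * 0.36
TE_max = 1402.83 * 0.36
TE_max = 505.0 kN

505.0


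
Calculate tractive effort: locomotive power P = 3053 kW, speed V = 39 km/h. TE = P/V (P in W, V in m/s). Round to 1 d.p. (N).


Convert: P = 3053 kW = 3053000 W
V = 39 / 3.6 = 10.8333 m/s
TE = 3053000 / 10.8333
TE = 281815.4 N

281815.4


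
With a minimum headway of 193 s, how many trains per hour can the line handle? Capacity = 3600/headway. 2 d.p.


Capacity = 3600 / headway
Capacity = 3600 / 193
Capacity = 18.65 trains/hour

18.65


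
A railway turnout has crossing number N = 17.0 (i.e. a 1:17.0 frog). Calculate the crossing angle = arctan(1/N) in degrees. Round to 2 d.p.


1/N = 1/17.0 = 0.058824
angle = arctan(0.058824) = 0.058756 rad
angle = 0.058756 * 180/pi = 3.37 degrees

3.37


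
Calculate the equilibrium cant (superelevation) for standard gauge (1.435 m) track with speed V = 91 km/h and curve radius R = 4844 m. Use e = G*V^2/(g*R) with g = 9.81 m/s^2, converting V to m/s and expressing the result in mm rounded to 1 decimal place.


Convert speed: V = 91 / 3.6 = 25.2778 m/s
Apply formula: e = 1.435 * 25.2778^2 / (9.81 * 4844)
e = 1.435 * 638.966 / 47519.64
e = 0.019296 m = 19.3 mm

19.3


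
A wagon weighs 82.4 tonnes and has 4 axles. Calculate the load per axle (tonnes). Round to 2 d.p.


Load per axle = total weight / number of axles
Load = 82.4 / 4
Load = 20.60 tonnes

20.60


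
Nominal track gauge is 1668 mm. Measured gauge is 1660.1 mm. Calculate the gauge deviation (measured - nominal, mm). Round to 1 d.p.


Deviation = measured - nominal
Deviation = 1660.1 - 1668
Deviation = -7.9 mm

-7.9


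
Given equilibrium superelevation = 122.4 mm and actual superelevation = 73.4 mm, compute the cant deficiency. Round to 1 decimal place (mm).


Cant deficiency = equilibrium cant - actual cant
CD = 122.4 - 73.4
CD = 49.0 mm

49.0


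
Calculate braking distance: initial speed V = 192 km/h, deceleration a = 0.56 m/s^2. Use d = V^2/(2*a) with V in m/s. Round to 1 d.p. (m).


Convert speed: V = 192 / 3.6 = 53.3333 m/s
V^2 = 2844.4444
d = 2844.4444 / (2 * 0.56)
d = 2844.4444 / 1.12
d = 2539.7 m

2539.7


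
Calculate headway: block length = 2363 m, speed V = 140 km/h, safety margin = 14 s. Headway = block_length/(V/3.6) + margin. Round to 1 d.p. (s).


V = 140 / 3.6 = 38.8889 m/s
Block traversal time = 2363 / 38.8889 = 60.7629 s
Headway = 60.7629 + 14
Headway = 74.8 s

74.8


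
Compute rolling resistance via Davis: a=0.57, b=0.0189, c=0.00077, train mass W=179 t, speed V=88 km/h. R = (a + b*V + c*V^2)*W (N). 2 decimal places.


b*V = 0.0189 * 88 = 1.6632
c*V^2 = 0.00077 * 7744 = 5.96288
R_per_t = 0.57 + 1.6632 + 5.96288 = 8.19608 N/t
R_total = 8.19608 * 179 = 1467.10 N

1467.10


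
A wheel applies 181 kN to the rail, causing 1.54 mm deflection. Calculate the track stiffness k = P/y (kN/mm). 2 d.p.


Track stiffness k = P / y
k = 181 / 1.54
k = 117.53 kN/mm

117.53


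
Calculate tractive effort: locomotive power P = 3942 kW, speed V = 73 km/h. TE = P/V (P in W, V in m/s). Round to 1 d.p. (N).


Convert: P = 3942 kW = 3942000 W
V = 73 / 3.6 = 20.2778 m/s
TE = 3942000 / 20.2778
TE = 194400.0 N

194400.0


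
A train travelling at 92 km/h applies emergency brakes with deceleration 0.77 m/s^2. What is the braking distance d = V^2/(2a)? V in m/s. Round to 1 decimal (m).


Convert speed: V = 92 / 3.6 = 25.5556 m/s
V^2 = 653.0864
d = 653.0864 / (2 * 0.77)
d = 653.0864 / 1.54
d = 424.1 m

424.1


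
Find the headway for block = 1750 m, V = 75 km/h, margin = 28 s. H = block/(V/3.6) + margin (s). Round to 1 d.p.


V = 75 / 3.6 = 20.8333 m/s
Block traversal time = 1750 / 20.8333 = 84.0 s
Headway = 84.0 + 28
Headway = 112.0 s

112.0


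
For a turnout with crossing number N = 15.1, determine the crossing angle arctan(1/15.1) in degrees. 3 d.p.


1/N = 1/15.1 = 0.066225
angle = arctan(0.066225) = 0.066129 rad
angle = 0.066129 * 180/pi = 3.789 degrees

3.789


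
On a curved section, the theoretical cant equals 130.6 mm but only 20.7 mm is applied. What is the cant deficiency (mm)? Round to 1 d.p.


Cant deficiency = equilibrium cant - actual cant
CD = 130.6 - 20.7
CD = 109.9 mm

109.9


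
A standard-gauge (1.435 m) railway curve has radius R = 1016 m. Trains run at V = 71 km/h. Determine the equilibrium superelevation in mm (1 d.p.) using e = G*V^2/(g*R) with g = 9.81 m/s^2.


Convert speed: V = 71 / 3.6 = 19.7222 m/s
Apply formula: e = 1.435 * 19.7222^2 / (9.81 * 1016)
e = 1.435 * 388.966 / 9966.96
e = 0.056002 m = 56.0 mm

56.0


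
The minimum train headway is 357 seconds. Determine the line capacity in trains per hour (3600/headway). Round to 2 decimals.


Capacity = 3600 / headway
Capacity = 3600 / 357
Capacity = 10.08 trains/hour

10.08


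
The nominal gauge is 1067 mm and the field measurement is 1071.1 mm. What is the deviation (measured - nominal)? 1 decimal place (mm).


Deviation = measured - nominal
Deviation = 1071.1 - 1067
Deviation = 4.1 mm

4.1


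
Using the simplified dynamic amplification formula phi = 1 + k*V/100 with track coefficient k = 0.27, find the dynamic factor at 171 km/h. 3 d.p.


phi = 1 + k * V / 100
phi = 1 + 0.27 * 171 / 100
phi = 1 + 0.4617
phi = 1.462

1.462


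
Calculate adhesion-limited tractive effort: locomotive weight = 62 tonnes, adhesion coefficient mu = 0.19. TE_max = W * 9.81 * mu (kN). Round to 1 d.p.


TE_max = W * g * mu
TE_max = 62 * 9.81 * 0.19
TE_max = 608.22 * 0.19
TE_max = 115.6 kN

115.6


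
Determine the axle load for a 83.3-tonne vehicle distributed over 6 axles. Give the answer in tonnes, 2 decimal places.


Load per axle = total weight / number of axles
Load = 83.3 / 6
Load = 13.88 tonnes

13.88


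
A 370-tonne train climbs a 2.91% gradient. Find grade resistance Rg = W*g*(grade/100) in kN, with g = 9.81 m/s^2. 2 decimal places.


Rg = W * 9.81 * grade / 100
Rg = 370 * 9.81 * 2.91 / 100
Rg = 3629.7 * 0.0291
Rg = 105.62 kN

105.62


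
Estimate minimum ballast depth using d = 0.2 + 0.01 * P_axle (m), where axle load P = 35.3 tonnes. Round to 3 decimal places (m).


d = 0.2 + 0.01 * 35.3
d = 0.2 + 0.353
d = 0.553 m

0.553


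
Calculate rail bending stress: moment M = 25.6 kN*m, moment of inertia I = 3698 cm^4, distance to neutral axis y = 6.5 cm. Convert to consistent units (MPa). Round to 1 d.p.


Convert units:
M = 25.6 kN*m = 25600000 N*mm
y = 6.5 cm = 65 mm
I = 3698 cm^4 = 36980000 mm^4
sigma = 25600000 * 65 / 36980000
sigma = 45.0 MPa

45.0


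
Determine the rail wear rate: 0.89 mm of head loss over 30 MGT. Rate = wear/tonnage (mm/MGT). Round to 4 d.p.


Wear rate = total wear / cumulative tonnage
Rate = 0.89 / 30
Rate = 0.0297 mm/MGT

0.0297


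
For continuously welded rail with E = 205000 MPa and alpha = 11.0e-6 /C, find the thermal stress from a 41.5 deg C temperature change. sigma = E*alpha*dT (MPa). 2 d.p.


sigma = E * alpha * dT
sigma = 205000 * 11.0e-6 * 41.5
sigma = 2.255 * 41.5
sigma = 93.58 MPa

93.58


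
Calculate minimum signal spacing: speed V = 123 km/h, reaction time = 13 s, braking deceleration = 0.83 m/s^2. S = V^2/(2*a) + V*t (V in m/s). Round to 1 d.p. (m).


V = 123 / 3.6 = 34.1667 m/s
Braking distance = 34.1667^2 / (2*0.83) = 703.2296 m
Sighting distance = 34.1667 * 13 = 444.1667 m
S = 703.2296 + 444.1667 = 1147.4 m

1147.4


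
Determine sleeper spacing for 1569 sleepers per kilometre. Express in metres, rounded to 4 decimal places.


Spacing = 1000 m / number of sleepers
Spacing = 1000 / 1569
Spacing = 0.6373 m

0.6373


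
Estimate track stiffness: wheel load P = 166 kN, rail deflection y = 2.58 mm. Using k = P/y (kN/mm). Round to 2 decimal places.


Track stiffness k = P / y
k = 166 / 2.58
k = 64.34 kN/mm

64.34


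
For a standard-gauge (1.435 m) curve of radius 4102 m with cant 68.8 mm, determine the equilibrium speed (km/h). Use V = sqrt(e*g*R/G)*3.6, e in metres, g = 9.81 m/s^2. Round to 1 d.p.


Convert cant: e = 68.8 mm = 0.0688 m
V_ms = sqrt(0.0688 * 9.81 * 4102 / 1.435)
V_ms = sqrt(1929.30638) = 43.9239 m/s
V = 43.9239 * 3.6 = 158.1 km/h

158.1


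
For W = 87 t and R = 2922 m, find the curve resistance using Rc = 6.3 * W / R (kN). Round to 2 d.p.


Rc = 6.3 * W / R
Rc = 6.3 * 87 / 2922
Rc = 548.1 / 2922
Rc = 0.19 kN

0.19


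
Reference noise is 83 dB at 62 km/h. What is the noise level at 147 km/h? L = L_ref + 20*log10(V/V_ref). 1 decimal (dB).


V/V_ref = 147 / 62 = 2.370968
log10(2.370968) = 0.374926
20 * 0.374926 = 7.4985
L = 83 + 7.4985 = 90.5 dB

90.5


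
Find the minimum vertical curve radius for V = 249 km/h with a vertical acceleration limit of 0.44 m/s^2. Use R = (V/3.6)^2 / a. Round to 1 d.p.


Convert speed: V = 249 / 3.6 = 69.1667 m/s
V^2 = 4784.0278 m^2/s^2
R_v = 4784.0278 / 0.44
R_v = 10872.8 m

10872.8


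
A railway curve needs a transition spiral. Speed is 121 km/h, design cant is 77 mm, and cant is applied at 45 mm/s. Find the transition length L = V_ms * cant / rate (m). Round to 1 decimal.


Convert speed: V = 121 / 3.6 = 33.6111 m/s
L = 33.6111 * 77 / 45
L = 2588.0556 / 45
L = 57.5 m

57.5


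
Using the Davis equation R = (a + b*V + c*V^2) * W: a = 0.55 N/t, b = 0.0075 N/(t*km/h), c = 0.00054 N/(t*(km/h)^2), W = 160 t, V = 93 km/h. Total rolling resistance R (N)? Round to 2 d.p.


b*V = 0.0075 * 93 = 0.6975
c*V^2 = 0.00054 * 8649 = 4.67046
R_per_t = 0.55 + 0.6975 + 4.67046 = 5.91796 N/t
R_total = 5.91796 * 160 = 946.87 N

946.87


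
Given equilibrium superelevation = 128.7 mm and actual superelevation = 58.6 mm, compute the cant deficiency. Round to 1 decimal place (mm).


Cant deficiency = equilibrium cant - actual cant
CD = 128.7 - 58.6
CD = 70.1 mm

70.1


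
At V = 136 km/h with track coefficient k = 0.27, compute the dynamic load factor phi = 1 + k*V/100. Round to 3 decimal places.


phi = 1 + k * V / 100
phi = 1 + 0.27 * 136 / 100
phi = 1 + 0.3672
phi = 1.367

1.367


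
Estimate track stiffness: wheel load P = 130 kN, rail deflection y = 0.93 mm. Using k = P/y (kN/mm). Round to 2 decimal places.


Track stiffness k = P / y
k = 130 / 0.93
k = 139.78 kN/mm

139.78


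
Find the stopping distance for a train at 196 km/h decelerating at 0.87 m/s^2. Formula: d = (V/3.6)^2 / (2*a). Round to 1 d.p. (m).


Convert speed: V = 196 / 3.6 = 54.4444 m/s
V^2 = 2964.1975
d = 2964.1975 / (2 * 0.87)
d = 2964.1975 / 1.74
d = 1703.6 m

1703.6


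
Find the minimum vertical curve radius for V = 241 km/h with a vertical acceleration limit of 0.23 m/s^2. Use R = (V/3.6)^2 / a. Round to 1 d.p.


Convert speed: V = 241 / 3.6 = 66.9444 m/s
V^2 = 4481.5586 m^2/s^2
R_v = 4481.5586 / 0.23
R_v = 19485.0 m

19485.0


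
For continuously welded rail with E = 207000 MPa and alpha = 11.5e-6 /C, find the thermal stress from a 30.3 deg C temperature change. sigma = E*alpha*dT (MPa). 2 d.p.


sigma = E * alpha * dT
sigma = 207000 * 11.5e-6 * 30.3
sigma = 2.3805 * 30.3
sigma = 72.13 MPa

72.13


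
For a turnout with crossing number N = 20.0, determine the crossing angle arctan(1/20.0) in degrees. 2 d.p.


1/N = 1/20.0 = 0.05
angle = arctan(0.05) = 0.049958 rad
angle = 0.049958 * 180/pi = 2.86 degrees

2.86


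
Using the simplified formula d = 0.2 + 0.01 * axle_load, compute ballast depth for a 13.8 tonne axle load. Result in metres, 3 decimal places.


d = 0.2 + 0.01 * 13.8
d = 0.2 + 0.138
d = 0.338 m

0.338


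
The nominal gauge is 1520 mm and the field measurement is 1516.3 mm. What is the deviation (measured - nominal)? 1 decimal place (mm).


Deviation = measured - nominal
Deviation = 1516.3 - 1520
Deviation = -3.7 mm

-3.7


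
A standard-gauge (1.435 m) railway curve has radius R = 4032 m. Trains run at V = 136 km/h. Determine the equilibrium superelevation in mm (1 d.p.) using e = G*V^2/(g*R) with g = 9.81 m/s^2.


Convert speed: V = 136 / 3.6 = 37.7778 m/s
Apply formula: e = 1.435 * 37.7778^2 / (9.81 * 4032)
e = 1.435 * 1427.1605 / 39553.92
e = 0.051777 m = 51.8 mm

51.8


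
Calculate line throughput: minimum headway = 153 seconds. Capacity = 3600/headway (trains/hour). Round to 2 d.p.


Capacity = 3600 / headway
Capacity = 3600 / 153
Capacity = 23.53 trains/hour

23.53


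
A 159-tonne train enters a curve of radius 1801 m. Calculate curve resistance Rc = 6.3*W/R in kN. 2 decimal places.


Rc = 6.3 * W / R
Rc = 6.3 * 159 / 1801
Rc = 1001.7 / 1801
Rc = 0.56 kN

0.56


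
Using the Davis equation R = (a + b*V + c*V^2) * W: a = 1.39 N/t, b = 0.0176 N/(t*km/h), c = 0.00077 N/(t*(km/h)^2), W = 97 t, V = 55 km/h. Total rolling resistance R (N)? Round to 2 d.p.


b*V = 0.0176 * 55 = 0.968
c*V^2 = 0.00077 * 3025 = 2.32925
R_per_t = 1.39 + 0.968 + 2.32925 = 4.68725 N/t
R_total = 4.68725 * 97 = 454.66 N

454.66


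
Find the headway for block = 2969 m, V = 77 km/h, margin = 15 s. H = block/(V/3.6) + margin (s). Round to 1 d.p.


V = 77 / 3.6 = 21.3889 m/s
Block traversal time = 2969 / 21.3889 = 138.8104 s
Headway = 138.8104 + 15
Headway = 153.8 s

153.8


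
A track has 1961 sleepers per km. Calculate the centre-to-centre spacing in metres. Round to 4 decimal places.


Spacing = 1000 m / number of sleepers
Spacing = 1000 / 1961
Spacing = 0.5099 m

0.5099


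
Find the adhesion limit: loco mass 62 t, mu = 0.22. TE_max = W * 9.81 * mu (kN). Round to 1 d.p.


TE_max = W * g * mu
TE_max = 62 * 9.81 * 0.22
TE_max = 608.22 * 0.22
TE_max = 133.8 kN

133.8


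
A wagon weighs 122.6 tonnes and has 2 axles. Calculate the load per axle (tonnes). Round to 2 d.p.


Load per axle = total weight / number of axles
Load = 122.6 / 2
Load = 61.30 tonnes

61.30


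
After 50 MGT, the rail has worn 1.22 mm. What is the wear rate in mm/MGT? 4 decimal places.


Wear rate = total wear / cumulative tonnage
Rate = 1.22 / 50
Rate = 0.0244 mm/MGT

0.0244


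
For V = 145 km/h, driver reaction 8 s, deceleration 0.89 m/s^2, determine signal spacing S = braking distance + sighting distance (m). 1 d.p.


V = 145 / 3.6 = 40.2778 m/s
Braking distance = 40.2778^2 / (2*0.89) = 911.4041 m
Sighting distance = 40.2778 * 8 = 322.2222 m
S = 911.4041 + 322.2222 = 1233.6 m

1233.6


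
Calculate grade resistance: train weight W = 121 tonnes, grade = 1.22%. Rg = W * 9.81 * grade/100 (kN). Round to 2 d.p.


Rg = W * 9.81 * grade / 100
Rg = 121 * 9.81 * 1.22 / 100
Rg = 1187.01 * 0.0122
Rg = 14.48 kN

14.48


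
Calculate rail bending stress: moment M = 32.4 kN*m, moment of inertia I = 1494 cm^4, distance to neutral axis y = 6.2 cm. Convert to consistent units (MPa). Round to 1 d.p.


Convert units:
M = 32.4 kN*m = 32400000 N*mm
y = 6.2 cm = 62 mm
I = 1494 cm^4 = 14940000 mm^4
sigma = 32400000 * 62 / 14940000
sigma = 134.5 MPa

134.5


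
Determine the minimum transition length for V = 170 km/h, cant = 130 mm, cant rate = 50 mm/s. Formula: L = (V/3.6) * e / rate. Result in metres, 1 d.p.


Convert speed: V = 170 / 3.6 = 47.2222 m/s
L = 47.2222 * 130 / 50
L = 6138.8889 / 50
L = 122.8 m

122.8


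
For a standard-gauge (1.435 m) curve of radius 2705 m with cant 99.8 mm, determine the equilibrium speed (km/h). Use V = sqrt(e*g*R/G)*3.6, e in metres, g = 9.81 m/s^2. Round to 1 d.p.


Convert cant: e = 99.8 mm = 0.0998 m
V_ms = sqrt(0.0998 * 9.81 * 2705 / 1.435)
V_ms = sqrt(1845.503686) = 42.9593 m/s
V = 42.9593 * 3.6 = 154.7 km/h

154.7
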